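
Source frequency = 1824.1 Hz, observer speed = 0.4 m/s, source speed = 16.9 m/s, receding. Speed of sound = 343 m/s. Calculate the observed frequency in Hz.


Given values:
  f_s = 1824.1 Hz, v_o = 0.4 m/s, v_s = 16.9 m/s
  Direction: receding
Formula: f_o = f_s * (c - v_o) / (c + v_s)
Numerator: c - v_o = 343 - 0.4 = 342.6
Denominator: c + v_s = 343 + 16.9 = 359.9
f_o = 1824.1 * 342.6 / 359.9 = 1736.42

1736.42 Hz


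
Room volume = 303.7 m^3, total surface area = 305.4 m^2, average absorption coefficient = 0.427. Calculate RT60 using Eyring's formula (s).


Given values:
  V = 303.7 m^3, S = 305.4 m^2, alpha = 0.427
Formula: RT60 = 0.161 * V / (-S * ln(1 - alpha))
Compute ln(1 - 0.427) = ln(0.573) = -0.55687
Denominator: -305.4 * -0.55687 = 170.0681
Numerator: 0.161 * 303.7 = 48.8957
RT60 = 48.8957 / 170.0681 = 0.288

0.288 s


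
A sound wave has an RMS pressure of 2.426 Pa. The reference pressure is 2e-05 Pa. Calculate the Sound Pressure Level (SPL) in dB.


Given values:
  p = 2.426 Pa
  p_ref = 2e-05 Pa
Formula: SPL = 20 * log10(p / p_ref)
Compute ratio: p / p_ref = 2.426 / 2e-05 = 121300
Compute log10: log10(121300) = 5.083861
Multiply: SPL = 20 * 5.083861 = 101.68

101.68 dB


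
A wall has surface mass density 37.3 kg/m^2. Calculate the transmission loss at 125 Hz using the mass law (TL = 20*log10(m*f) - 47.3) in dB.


Given values:
  m = 37.3 kg/m^2, f = 125 Hz
Formula: TL = 20 * log10(m * f) - 47.3
Compute m * f = 37.3 * 125 = 4662.5
Compute log10(4662.5) = 3.668619
Compute 20 * 3.668619 = 73.3724
TL = 73.3724 - 47.3 = 26.07

26.07 dB


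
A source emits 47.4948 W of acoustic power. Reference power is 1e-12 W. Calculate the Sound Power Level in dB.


Given values:
  W = 47.4948 W
  W_ref = 1e-12 W
Formula: SWL = 10 * log10(W / W_ref)
Compute ratio: W / W_ref = 47494800000000
Compute log10: log10(47494800000000) = 13.676646
Multiply: SWL = 10 * 13.676646 = 136.77

136.77 dB


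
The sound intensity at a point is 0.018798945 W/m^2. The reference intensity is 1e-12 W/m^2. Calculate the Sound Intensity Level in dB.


Given values:
  I = 0.018798945 W/m^2
  I_ref = 1e-12 W/m^2
Formula: SIL = 10 * log10(I / I_ref)
Compute ratio: I / I_ref = 18798945000
Compute log10: log10(18798945000) = 10.274133
Multiply: SIL = 10 * 10.274133 = 102.74

102.74 dB


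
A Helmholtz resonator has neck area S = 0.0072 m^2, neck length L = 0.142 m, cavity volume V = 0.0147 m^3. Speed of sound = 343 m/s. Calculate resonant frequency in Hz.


Given values:
  S = 0.0072 m^2, L = 0.142 m, V = 0.0147 m^3, c = 343 m/s
Formula: f = (c / (2*pi)) * sqrt(S / (V * L))
Compute V * L = 0.0147 * 0.142 = 0.0020874
Compute S / (V * L) = 0.0072 / 0.0020874 = 3.4493
Compute sqrt(3.4493) = 1.857229
Compute c / (2*pi) = 343 / 6.283185 = 54.590148
f = 54.590148 * 1.857229 = 101.39

101.39 Hz


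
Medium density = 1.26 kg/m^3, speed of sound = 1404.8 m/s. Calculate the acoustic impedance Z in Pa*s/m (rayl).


Given values:
  rho = 1.26 kg/m^3
  c = 1404.8 m/s
Formula: Z = rho * c
Z = 1.26 * 1404.8
Z = 1770.05

1770.05 rayl


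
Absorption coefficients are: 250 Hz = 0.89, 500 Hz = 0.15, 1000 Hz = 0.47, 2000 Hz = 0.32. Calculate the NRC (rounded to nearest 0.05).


Given values:
  a_250 = 0.89, a_500 = 0.15
  a_1000 = 0.47, a_2000 = 0.32
Formula: NRC = (a250 + a500 + a1000 + a2000) / 4
Sum = 0.89 + 0.15 + 0.47 + 0.32 = 1.83
NRC = 1.83 / 4 = 0.4575
Rounded to nearest 0.05: 0.45

0.45


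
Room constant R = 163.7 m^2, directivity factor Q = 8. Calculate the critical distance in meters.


Given values:
  R = 163.7 m^2, Q = 8
Formula: d_c = 0.141 * sqrt(Q * R)
Compute Q * R = 8 * 163.7 = 1309.6
Compute sqrt(1309.6) = 36.1884
d_c = 0.141 * 36.1884 = 5.103

5.103 m


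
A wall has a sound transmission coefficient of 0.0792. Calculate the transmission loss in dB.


Given values:
  tau = 0.0792
Formula: TL = 10 * log10(1 / tau)
Compute 1 / tau = 1 / 0.0792 = 12.6263
Compute log10(12.6263) = 1.101276
TL = 10 * 1.101276 = 11.01

11.01 dB


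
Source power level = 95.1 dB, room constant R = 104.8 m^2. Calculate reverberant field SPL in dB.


Given values:
  Lw = 95.1 dB, R = 104.8 m^2
Formula: SPL = Lw + 10 * log10(4 / R)
Compute 4 / R = 4 / 104.8 = 0.038168
Compute 10 * log10(0.038168) = -14.183
SPL = 95.1 + (-14.183) = 80.92

80.92 dB


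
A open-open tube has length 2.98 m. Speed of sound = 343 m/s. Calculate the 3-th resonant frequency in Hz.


Given values:
  Tube type: open-open, L = 2.98 m, c = 343 m/s, n = 3
Formula: f_n = n * c / (2 * L)
Compute 2 * L = 2 * 2.98 = 5.96
f = 3 * 343 / 5.96
f = 172.65

172.65 Hz


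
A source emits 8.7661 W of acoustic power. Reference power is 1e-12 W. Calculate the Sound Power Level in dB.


Given values:
  W = 8.7661 W
  W_ref = 1e-12 W
Formula: SWL = 10 * log10(W / W_ref)
Compute ratio: W / W_ref = 8766100000000
Compute log10: log10(8766100000000) = 12.942806
Multiply: SWL = 10 * 12.942806 = 129.43

129.43 dB


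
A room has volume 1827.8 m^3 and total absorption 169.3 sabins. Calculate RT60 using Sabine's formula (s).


Given values:
  V = 1827.8 m^3
  A = 169.3 sabins
Formula: RT60 = 0.161 * V / A
Numerator: 0.161 * 1827.8 = 294.2758
RT60 = 294.2758 / 169.3 = 1.738

1.738 s


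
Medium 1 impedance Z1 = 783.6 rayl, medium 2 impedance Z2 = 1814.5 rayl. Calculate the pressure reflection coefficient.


Given values:
  Z1 = 783.6 rayl, Z2 = 1814.5 rayl
Formula: R = (Z2 - Z1) / (Z2 + Z1)
Numerator: Z2 - Z1 = 1814.5 - 783.6 = 1030.9
Denominator: Z2 + Z1 = 1814.5 + 783.6 = 2598.1
R = 1030.9 / 2598.1 = 0.3968

0.3968


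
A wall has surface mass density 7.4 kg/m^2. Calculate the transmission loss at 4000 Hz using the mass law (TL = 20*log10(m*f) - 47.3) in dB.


Given values:
  m = 7.4 kg/m^2, f = 4000 Hz
Formula: TL = 20 * log10(m * f) - 47.3
Compute m * f = 7.4 * 4000 = 29600.0
Compute log10(29600.0) = 4.471292
Compute 20 * 4.471292 = 89.4258
TL = 89.4258 - 47.3 = 42.13

42.13 dB


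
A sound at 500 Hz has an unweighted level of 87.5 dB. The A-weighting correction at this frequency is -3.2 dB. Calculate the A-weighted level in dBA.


Given values:
  SPL = 87.5 dB
  A-weighting at 500 Hz = -3.2 dB
Formula: L_A = SPL + A_weight
L_A = 87.5 + (-3.2)
L_A = 84.3

84.3 dBA


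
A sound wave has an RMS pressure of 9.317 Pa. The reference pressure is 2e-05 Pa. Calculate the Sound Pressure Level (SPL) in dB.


Given values:
  p = 9.317 Pa
  p_ref = 2e-05 Pa
Formula: SPL = 20 * log10(p / p_ref)
Compute ratio: p / p_ref = 9.317 / 2e-05 = 465850
Compute log10: log10(465850) = 5.668246
Multiply: SPL = 20 * 5.668246 = 113.36

113.36 dB


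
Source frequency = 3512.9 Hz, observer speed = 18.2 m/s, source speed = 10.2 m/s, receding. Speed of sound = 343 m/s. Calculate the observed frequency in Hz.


Given values:
  f_s = 3512.9 Hz, v_o = 18.2 m/s, v_s = 10.2 m/s
  Direction: receding
Formula: f_o = f_s * (c - v_o) / (c + v_s)
Numerator: c - v_o = 343 - 18.2 = 324.8
Denominator: c + v_s = 343 + 10.2 = 353.2
f_o = 3512.9 * 324.8 / 353.2 = 3230.44

3230.44 Hz


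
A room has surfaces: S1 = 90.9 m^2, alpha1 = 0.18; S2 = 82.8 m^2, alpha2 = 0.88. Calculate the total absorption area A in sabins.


Given surfaces:
  Surface 1: 90.9 * 0.18 = 16.362
  Surface 2: 82.8 * 0.88 = 72.864
Formula: A = sum(Si * alpha_i)
A = 16.362 + 72.864
A = 89.23

89.23 sabins


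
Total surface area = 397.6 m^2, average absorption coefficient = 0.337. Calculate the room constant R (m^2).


Given values:
  S = 397.6 m^2, alpha = 0.337
Formula: R = S * alpha / (1 - alpha)
Numerator: 397.6 * 0.337 = 133.9912
Denominator: 1 - 0.337 = 0.663
R = 133.9912 / 0.663 = 202.1

202.1 m^2


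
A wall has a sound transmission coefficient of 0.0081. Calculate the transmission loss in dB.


Given values:
  tau = 0.0081
Formula: TL = 10 * log10(1 / tau)
Compute 1 / tau = 1 / 0.0081 = 123.4568
Compute log10(123.4568) = 2.091515
TL = 10 * 2.091515 = 20.92

20.92 dB


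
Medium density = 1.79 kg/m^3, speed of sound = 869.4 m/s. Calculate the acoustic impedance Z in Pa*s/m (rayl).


Given values:
  rho = 1.79 kg/m^3
  c = 869.4 m/s
Formula: Z = rho * c
Z = 1.79 * 869.4
Z = 1556.23

1556.23 rayl


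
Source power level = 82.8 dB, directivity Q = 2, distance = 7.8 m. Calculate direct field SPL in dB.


Given values:
  Lw = 82.8 dB, Q = 2, r = 7.8 m
Formula: SPL = Lw + 10 * log10(Q / (4 * pi * r^2))
Compute 4 * pi * r^2 = 4 * pi * 7.8^2 = 764.538
Compute Q / denom = 2 / 764.538 = 0.00261596
Compute 10 * log10(0.00261596) = -25.8237
SPL = 82.8 + (-25.8237) = 56.98

56.98 dB


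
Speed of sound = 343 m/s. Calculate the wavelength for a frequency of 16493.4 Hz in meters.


Given values:
  c = 343 m/s, f = 16493.4 Hz
Formula: lambda = c / f
lambda = 343 / 16493.4
lambda = 0.0208

0.0208 m


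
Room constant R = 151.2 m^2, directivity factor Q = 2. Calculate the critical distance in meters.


Given values:
  R = 151.2 m^2, Q = 2
Formula: d_c = 0.141 * sqrt(Q * R)
Compute Q * R = 2 * 151.2 = 302.4
Compute sqrt(302.4) = 17.3897
d_c = 0.141 * 17.3897 = 2.452

2.452 m


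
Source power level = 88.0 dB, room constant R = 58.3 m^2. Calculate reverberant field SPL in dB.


Given values:
  Lw = 88.0 dB, R = 58.3 m^2
Formula: SPL = Lw + 10 * log10(4 / R)
Compute 4 / R = 4 / 58.3 = 0.068611
Compute 10 * log10(0.068611) = -11.6361
SPL = 88.0 + (-11.6361) = 76.36

76.36 dB


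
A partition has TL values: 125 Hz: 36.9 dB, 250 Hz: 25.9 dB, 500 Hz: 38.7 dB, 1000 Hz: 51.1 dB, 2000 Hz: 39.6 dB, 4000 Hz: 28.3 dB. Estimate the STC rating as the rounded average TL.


Given TL values at each frequency:
  125 Hz: 36.9 dB
  250 Hz: 25.9 dB
  500 Hz: 38.7 dB
  1000 Hz: 51.1 dB
  2000 Hz: 39.6 dB
  4000 Hz: 28.3 dB
Formula: STC ~ round(average of TL values)
Sum = 36.9 + 25.9 + 38.7 + 51.1 + 39.6 + 28.3 = 220.5
Average = 220.5 / 6 = 36.75
Rounded: 37

37


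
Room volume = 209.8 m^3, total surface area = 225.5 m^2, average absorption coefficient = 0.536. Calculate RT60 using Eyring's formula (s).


Given values:
  V = 209.8 m^3, S = 225.5 m^2, alpha = 0.536
Formula: RT60 = 0.161 * V / (-S * ln(1 - alpha))
Compute ln(1 - 0.536) = ln(0.464) = -0.767871
Denominator: -225.5 * -0.767871 = 173.1549
Numerator: 0.161 * 209.8 = 33.7778
RT60 = 33.7778 / 173.1549 = 0.195

0.195 s


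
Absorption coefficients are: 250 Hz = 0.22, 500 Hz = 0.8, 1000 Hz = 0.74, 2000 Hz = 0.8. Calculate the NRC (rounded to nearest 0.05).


Given values:
  a_250 = 0.22, a_500 = 0.8
  a_1000 = 0.74, a_2000 = 0.8
Formula: NRC = (a250 + a500 + a1000 + a2000) / 4
Sum = 0.22 + 0.8 + 0.74 + 0.8 = 2.56
NRC = 2.56 / 4 = 0.64
Rounded to nearest 0.05: 0.65

0.65


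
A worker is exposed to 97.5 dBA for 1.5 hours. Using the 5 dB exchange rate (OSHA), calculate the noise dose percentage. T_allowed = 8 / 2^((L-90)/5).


Given values:
  L = 97.5 dBA, T = 1.5 hours
Formula: T_allowed = 8 / 2^((L - 90) / 5)
Compute exponent: (97.5 - 90) / 5 = 1.5
Compute 2^(1.5) = 2.828427
T_allowed = 8 / 2.828427 = 2.828427 hours
Dose = (T / T_allowed) * 100
Dose = (1.5 / 2.828427) * 100 = 53.03

53.03 %


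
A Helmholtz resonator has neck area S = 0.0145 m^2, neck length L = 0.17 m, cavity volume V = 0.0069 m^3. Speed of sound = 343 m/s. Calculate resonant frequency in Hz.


Given values:
  S = 0.0145 m^2, L = 0.17 m, V = 0.0069 m^3, c = 343 m/s
Formula: f = (c / (2*pi)) * sqrt(S / (V * L))
Compute V * L = 0.0069 * 0.17 = 0.001173
Compute S / (V * L) = 0.0145 / 0.001173 = 12.3615
Compute sqrt(12.3615) = 3.515892
Compute c / (2*pi) = 343 / 6.283185 = 54.590148
f = 54.590148 * 3.515892 = 191.93

191.93 Hz


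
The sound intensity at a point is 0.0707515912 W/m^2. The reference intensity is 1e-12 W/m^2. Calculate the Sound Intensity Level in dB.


Given values:
  I = 0.0707515912 W/m^2
  I_ref = 1e-12 W/m^2
Formula: SIL = 10 * log10(I / I_ref)
Compute ratio: I / I_ref = 70751591200
Compute log10: log10(70751591200) = 10.849736
Multiply: SIL = 10 * 10.849736 = 108.5

108.5 dB


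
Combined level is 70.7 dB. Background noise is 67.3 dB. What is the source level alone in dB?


Given values:
  L_total = 70.7 dB, L_bg = 67.3 dB
Formula: L_source = 10 * log10(10^(L_total/10) - 10^(L_bg/10))
Convert to linear:
  10^(70.7/10) = 11748975.5494
  10^(67.3/10) = 5370317.9637
Difference: 11748975.5494 - 5370317.9637 = 6378657.5857
L_source = 10 * log10(6378657.5857) = 68.05

68.05 dB


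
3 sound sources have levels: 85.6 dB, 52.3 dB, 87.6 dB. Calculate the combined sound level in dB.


Formula: L_total = 10 * log10( sum(10^(Li/10)) )
  Source 1: 10^(85.6/10) = 363078054.7701
  Source 2: 10^(52.3/10) = 169824.3652
  Source 3: 10^(87.6/10) = 575439937.3372
Sum of linear values = 938687816.4725
L_total = 10 * log10(938687816.4725) = 89.73

89.73 dB


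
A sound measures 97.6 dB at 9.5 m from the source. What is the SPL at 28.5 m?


Given values:
  SPL1 = 97.6 dB, r1 = 9.5 m, r2 = 28.5 m
Formula: SPL2 = SPL1 - 20 * log10(r2 / r1)
Compute ratio: r2 / r1 = 28.5 / 9.5 = 3.0
Compute log10: log10(3.0) = 0.477121
Compute drop: 20 * 0.477121 = 9.5424
SPL2 = 97.6 - 9.5424 = 88.06

88.06 dB


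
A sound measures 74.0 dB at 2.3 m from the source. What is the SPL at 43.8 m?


Given values:
  SPL1 = 74.0 dB, r1 = 2.3 m, r2 = 43.8 m
Formula: SPL2 = SPL1 - 20 * log10(r2 / r1)
Compute ratio: r2 / r1 = 43.8 / 2.3 = 19.0435
Compute log10: log10(19.0435) = 1.279747
Compute drop: 20 * 1.279747 = 25.5949
SPL2 = 74.0 - 25.5949 = 48.41

48.41 dB


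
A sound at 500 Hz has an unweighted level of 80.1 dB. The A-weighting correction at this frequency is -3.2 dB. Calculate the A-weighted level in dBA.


Given values:
  SPL = 80.1 dB
  A-weighting at 500 Hz = -3.2 dB
Formula: L_A = SPL + A_weight
L_A = 80.1 + (-3.2)
L_A = 76.9

76.9 dBA


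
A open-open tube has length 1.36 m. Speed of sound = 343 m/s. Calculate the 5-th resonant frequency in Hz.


Given values:
  Tube type: open-open, L = 1.36 m, c = 343 m/s, n = 5
Formula: f_n = n * c / (2 * L)
Compute 2 * L = 2 * 1.36 = 2.72
f = 5 * 343 / 2.72
f = 630.51

630.51 Hz


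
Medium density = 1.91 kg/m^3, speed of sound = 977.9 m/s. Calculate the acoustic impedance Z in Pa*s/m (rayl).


Given values:
  rho = 1.91 kg/m^3
  c = 977.9 m/s
Formula: Z = rho * c
Z = 1.91 * 977.9
Z = 1867.79

1867.79 rayl


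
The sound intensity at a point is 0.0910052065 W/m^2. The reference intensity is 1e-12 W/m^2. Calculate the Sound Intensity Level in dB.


Given values:
  I = 0.0910052065 W/m^2
  I_ref = 1e-12 W/m^2
Formula: SIL = 10 * log10(I / I_ref)
Compute ratio: I / I_ref = 91005206500
Compute log10: log10(91005206500) = 10.959066
Multiply: SIL = 10 * 10.959066 = 109.59

109.59 dB


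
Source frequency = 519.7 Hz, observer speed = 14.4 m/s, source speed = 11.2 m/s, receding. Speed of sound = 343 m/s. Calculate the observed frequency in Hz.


Given values:
  f_s = 519.7 Hz, v_o = 14.4 m/s, v_s = 11.2 m/s
  Direction: receding
Formula: f_o = f_s * (c - v_o) / (c + v_s)
Numerator: c - v_o = 343 - 14.4 = 328.6
Denominator: c + v_s = 343 + 11.2 = 354.2
f_o = 519.7 * 328.6 / 354.2 = 482.14

482.14 Hz


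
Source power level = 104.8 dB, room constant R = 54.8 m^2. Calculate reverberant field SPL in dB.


Given values:
  Lw = 104.8 dB, R = 54.8 m^2
Formula: SPL = Lw + 10 * log10(4 / R)
Compute 4 / R = 4 / 54.8 = 0.072993
Compute 10 * log10(0.072993) = -11.3672
SPL = 104.8 + (-11.3672) = 93.43

93.43 dB


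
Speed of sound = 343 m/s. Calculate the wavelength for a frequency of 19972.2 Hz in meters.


Given values:
  c = 343 m/s, f = 19972.2 Hz
Formula: lambda = c / f
lambda = 343 / 19972.2
lambda = 0.0172

0.0172 m


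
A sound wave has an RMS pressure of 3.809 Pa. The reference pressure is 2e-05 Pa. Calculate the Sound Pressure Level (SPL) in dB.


Given values:
  p = 3.809 Pa
  p_ref = 2e-05 Pa
Formula: SPL = 20 * log10(p / p_ref)
Compute ratio: p / p_ref = 3.809 / 2e-05 = 190450
Compute log10: log10(190450) = 5.279781
Multiply: SPL = 20 * 5.279781 = 105.6

105.6 dB


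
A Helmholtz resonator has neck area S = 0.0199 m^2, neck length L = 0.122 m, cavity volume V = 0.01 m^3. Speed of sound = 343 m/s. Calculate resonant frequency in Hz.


Given values:
  S = 0.0199 m^2, L = 0.122 m, V = 0.01 m^3, c = 343 m/s
Formula: f = (c / (2*pi)) * sqrt(S / (V * L))
Compute V * L = 0.01 * 0.122 = 0.00122
Compute S / (V * L) = 0.0199 / 0.00122 = 16.3115
Compute sqrt(16.3115) = 4.03875
Compute c / (2*pi) = 343 / 6.283185 = 54.590148
f = 54.590148 * 4.03875 = 220.48

220.48 Hz


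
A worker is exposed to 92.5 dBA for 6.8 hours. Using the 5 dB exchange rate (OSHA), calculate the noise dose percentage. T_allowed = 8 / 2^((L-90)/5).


Given values:
  L = 92.5 dBA, T = 6.8 hours
Formula: T_allowed = 8 / 2^((L - 90) / 5)
Compute exponent: (92.5 - 90) / 5 = 0.5
Compute 2^(0.5) = 1.414214
T_allowed = 8 / 1.414214 = 5.656852 hours
Dose = (T / T_allowed) * 100
Dose = (6.8 / 5.656852) * 100 = 120.21

120.21 %


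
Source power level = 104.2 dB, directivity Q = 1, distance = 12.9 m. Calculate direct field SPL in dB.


Given values:
  Lw = 104.2 dB, Q = 1, r = 12.9 m
Formula: SPL = Lw + 10 * log10(Q / (4 * pi * r^2))
Compute 4 * pi * r^2 = 4 * pi * 12.9^2 = 2091.1697
Compute Q / denom = 1 / 2091.1697 = 0.0004782
Compute 10 * log10(0.0004782) = -33.2039
SPL = 104.2 + (-33.2039) = 71.0

71.0 dB


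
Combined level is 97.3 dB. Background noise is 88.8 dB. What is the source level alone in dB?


Given values:
  L_total = 97.3 dB, L_bg = 88.8 dB
Formula: L_source = 10 * log10(10^(L_total/10) - 10^(L_bg/10))
Convert to linear:
  10^(97.3/10) = 5370317963.7025
  10^(88.8/10) = 758577575.0292
Difference: 5370317963.7025 - 758577575.0292 = 4611740388.6733
L_source = 10 * log10(4611740388.6733) = 96.64

96.64 dB


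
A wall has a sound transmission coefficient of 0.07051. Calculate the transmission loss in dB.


Given values:
  tau = 0.07051
Formula: TL = 10 * log10(1 / tau)
Compute 1 / tau = 1 / 0.07051 = 14.1824
Compute log10(14.1824) = 1.15175
TL = 10 * 1.15175 = 11.52

11.52 dB


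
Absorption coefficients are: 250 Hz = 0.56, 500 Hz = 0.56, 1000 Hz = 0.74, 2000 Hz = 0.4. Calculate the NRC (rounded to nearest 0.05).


Given values:
  a_250 = 0.56, a_500 = 0.56
  a_1000 = 0.74, a_2000 = 0.4
Formula: NRC = (a250 + a500 + a1000 + a2000) / 4
Sum = 0.56 + 0.56 + 0.74 + 0.4 = 2.26
NRC = 2.26 / 4 = 0.565
Rounded to nearest 0.05: 0.55

0.55


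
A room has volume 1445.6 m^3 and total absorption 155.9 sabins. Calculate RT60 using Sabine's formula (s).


Given values:
  V = 1445.6 m^3
  A = 155.9 sabins
Formula: RT60 = 0.161 * V / A
Numerator: 0.161 * 1445.6 = 232.7416
RT60 = 232.7416 / 155.9 = 1.493

1.493 s


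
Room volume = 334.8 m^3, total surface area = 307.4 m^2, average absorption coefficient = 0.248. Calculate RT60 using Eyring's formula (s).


Given values:
  V = 334.8 m^3, S = 307.4 m^2, alpha = 0.248
Formula: RT60 = 0.161 * V / (-S * ln(1 - alpha))
Compute ln(1 - 0.248) = ln(0.752) = -0.285019
Denominator: -307.4 * -0.285019 = 87.6148
Numerator: 0.161 * 334.8 = 53.9028
RT60 = 53.9028 / 87.6148 = 0.615

0.615 s


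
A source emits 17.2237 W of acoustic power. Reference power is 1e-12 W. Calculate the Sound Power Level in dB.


Given values:
  W = 17.2237 W
  W_ref = 1e-12 W
Formula: SWL = 10 * log10(W / W_ref)
Compute ratio: W / W_ref = 17223700000000
Compute log10: log10(17223700000000) = 13.236126
Multiply: SWL = 10 * 13.236126 = 132.36

132.36 dB


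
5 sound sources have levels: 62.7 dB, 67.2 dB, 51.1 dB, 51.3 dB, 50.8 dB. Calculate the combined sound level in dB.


Formula: L_total = 10 * log10( sum(10^(Li/10)) )
  Source 1: 10^(62.7/10) = 1862087.1367
  Source 2: 10^(67.2/10) = 5248074.6025
  Source 3: 10^(51.1/10) = 128824.9552
  Source 4: 10^(51.3/10) = 134896.2883
  Source 5: 10^(50.8/10) = 120226.4435
Sum of linear values = 7494109.4262
L_total = 10 * log10(7494109.4262) = 68.75

68.75 dB


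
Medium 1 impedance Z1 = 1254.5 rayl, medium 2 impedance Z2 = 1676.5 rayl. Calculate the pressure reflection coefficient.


Given values:
  Z1 = 1254.5 rayl, Z2 = 1676.5 rayl
Formula: R = (Z2 - Z1) / (Z2 + Z1)
Numerator: Z2 - Z1 = 1676.5 - 1254.5 = 422.0
Denominator: Z2 + Z1 = 1676.5 + 1254.5 = 2931.0
R = 422.0 / 2931.0 = 0.144

0.144


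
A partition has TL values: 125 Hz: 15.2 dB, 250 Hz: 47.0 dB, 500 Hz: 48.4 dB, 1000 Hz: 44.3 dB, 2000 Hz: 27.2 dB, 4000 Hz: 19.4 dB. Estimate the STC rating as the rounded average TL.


Given TL values at each frequency:
  125 Hz: 15.2 dB
  250 Hz: 47.0 dB
  500 Hz: 48.4 dB
  1000 Hz: 44.3 dB
  2000 Hz: 27.2 dB
  4000 Hz: 19.4 dB
Formula: STC ~ round(average of TL values)
Sum = 15.2 + 47.0 + 48.4 + 44.3 + 27.2 + 19.4 = 201.5
Average = 201.5 / 6 = 33.58
Rounded: 34

34


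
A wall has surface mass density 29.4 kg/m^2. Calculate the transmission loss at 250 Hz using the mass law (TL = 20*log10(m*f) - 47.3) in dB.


Given values:
  m = 29.4 kg/m^2, f = 250 Hz
Formula: TL = 20 * log10(m * f) - 47.3
Compute m * f = 29.4 * 250 = 7350.0
Compute log10(7350.0) = 3.866287
Compute 20 * 3.866287 = 77.3257
TL = 77.3257 - 47.3 = 30.03

30.03 dB


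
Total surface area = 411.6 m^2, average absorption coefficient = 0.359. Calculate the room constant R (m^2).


Given values:
  S = 411.6 m^2, alpha = 0.359
Formula: R = S * alpha / (1 - alpha)
Numerator: 411.6 * 0.359 = 147.7644
Denominator: 1 - 0.359 = 0.641
R = 147.7644 / 0.641 = 230.52

230.52 m^2


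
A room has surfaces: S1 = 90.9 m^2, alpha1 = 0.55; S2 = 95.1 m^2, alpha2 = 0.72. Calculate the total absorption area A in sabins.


Given surfaces:
  Surface 1: 90.9 * 0.55 = 49.995
  Surface 2: 95.1 * 0.72 = 68.472
Formula: A = sum(Si * alpha_i)
A = 49.995 + 68.472
A = 118.47

118.47 sabins


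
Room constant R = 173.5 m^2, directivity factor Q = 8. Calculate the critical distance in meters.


Given values:
  R = 173.5 m^2, Q = 8
Formula: d_c = 0.141 * sqrt(Q * R)
Compute Q * R = 8 * 173.5 = 1388.0
Compute sqrt(1388.0) = 37.2559
d_c = 0.141 * 37.2559 = 5.253

5.253 m


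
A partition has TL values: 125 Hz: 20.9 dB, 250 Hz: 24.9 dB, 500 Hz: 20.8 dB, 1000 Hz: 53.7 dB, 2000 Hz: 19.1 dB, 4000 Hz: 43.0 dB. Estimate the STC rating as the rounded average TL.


Given TL values at each frequency:
  125 Hz: 20.9 dB
  250 Hz: 24.9 dB
  500 Hz: 20.8 dB
  1000 Hz: 53.7 dB
  2000 Hz: 19.1 dB
  4000 Hz: 43.0 dB
Formula: STC ~ round(average of TL values)
Sum = 20.9 + 24.9 + 20.8 + 53.7 + 19.1 + 43.0 = 182.4
Average = 182.4 / 6 = 30.4
Rounded: 30

30


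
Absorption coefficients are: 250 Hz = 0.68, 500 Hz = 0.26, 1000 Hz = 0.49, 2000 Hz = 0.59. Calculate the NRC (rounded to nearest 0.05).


Given values:
  a_250 = 0.68, a_500 = 0.26
  a_1000 = 0.49, a_2000 = 0.59
Formula: NRC = (a250 + a500 + a1000 + a2000) / 4
Sum = 0.68 + 0.26 + 0.49 + 0.59 = 2.02
NRC = 2.02 / 4 = 0.505
Rounded to nearest 0.05: 0.5

0.5


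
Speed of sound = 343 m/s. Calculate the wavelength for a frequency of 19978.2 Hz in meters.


Given values:
  c = 343 m/s, f = 19978.2 Hz
Formula: lambda = c / f
lambda = 343 / 19978.2
lambda = 0.0172

0.0172 m


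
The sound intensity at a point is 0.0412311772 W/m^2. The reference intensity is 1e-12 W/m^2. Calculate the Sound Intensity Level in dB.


Given values:
  I = 0.0412311772 W/m^2
  I_ref = 1e-12 W/m^2
Formula: SIL = 10 * log10(I / I_ref)
Compute ratio: I / I_ref = 41231177200
Compute log10: log10(41231177200) = 10.615226
Multiply: SIL = 10 * 10.615226 = 106.15

106.15 dB


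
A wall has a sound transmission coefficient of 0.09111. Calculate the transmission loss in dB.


Given values:
  tau = 0.09111
Formula: TL = 10 * log10(1 / tau)
Compute 1 / tau = 1 / 0.09111 = 10.9757
Compute log10(10.9757) = 1.040432
TL = 10 * 1.040432 = 10.4

10.4 dB


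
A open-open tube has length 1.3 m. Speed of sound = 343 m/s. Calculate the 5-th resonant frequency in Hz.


Given values:
  Tube type: open-open, L = 1.3 m, c = 343 m/s, n = 5
Formula: f_n = n * c / (2 * L)
Compute 2 * L = 2 * 1.3 = 2.6
f = 5 * 343 / 2.6
f = 659.62

659.62 Hz


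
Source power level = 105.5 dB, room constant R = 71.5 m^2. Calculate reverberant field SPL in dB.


Given values:
  Lw = 105.5 dB, R = 71.5 m^2
Formula: SPL = Lw + 10 * log10(4 / R)
Compute 4 / R = 4 / 71.5 = 0.055944
Compute 10 * log10(0.055944) = -12.5225
SPL = 105.5 + (-12.5225) = 92.98

92.98 dB


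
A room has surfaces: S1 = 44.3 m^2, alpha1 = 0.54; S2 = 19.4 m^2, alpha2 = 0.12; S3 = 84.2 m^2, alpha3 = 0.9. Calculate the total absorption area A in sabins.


Given surfaces:
  Surface 1: 44.3 * 0.54 = 23.922
  Surface 2: 19.4 * 0.12 = 2.328
  Surface 3: 84.2 * 0.9 = 75.78
Formula: A = sum(Si * alpha_i)
A = 23.922 + 2.328 + 75.78
A = 102.03

102.03 sabins


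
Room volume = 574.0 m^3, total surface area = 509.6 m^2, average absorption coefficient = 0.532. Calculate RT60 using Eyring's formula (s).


Given values:
  V = 574.0 m^3, S = 509.6 m^2, alpha = 0.532
Formula: RT60 = 0.161 * V / (-S * ln(1 - alpha))
Compute ln(1 - 0.532) = ln(0.468) = -0.759287
Denominator: -509.6 * -0.759287 = 386.9327
Numerator: 0.161 * 574.0 = 92.414
RT60 = 92.414 / 386.9327 = 0.239

0.239 s


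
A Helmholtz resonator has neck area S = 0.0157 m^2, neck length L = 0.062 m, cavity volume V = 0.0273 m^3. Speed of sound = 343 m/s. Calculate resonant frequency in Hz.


Given values:
  S = 0.0157 m^2, L = 0.062 m, V = 0.0273 m^3, c = 343 m/s
Formula: f = (c / (2*pi)) * sqrt(S / (V * L))
Compute V * L = 0.0273 * 0.062 = 0.0016926
Compute S / (V * L) = 0.0157 / 0.0016926 = 9.2757
Compute sqrt(9.2757) = 3.045603
Compute c / (2*pi) = 343 / 6.283185 = 54.590148
f = 54.590148 * 3.045603 = 166.26

166.26 Hz


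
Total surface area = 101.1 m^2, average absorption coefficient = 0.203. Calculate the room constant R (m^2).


Given values:
  S = 101.1 m^2, alpha = 0.203
Formula: R = S * alpha / (1 - alpha)
Numerator: 101.1 * 0.203 = 20.5233
Denominator: 1 - 0.203 = 0.797
R = 20.5233 / 0.797 = 25.75

25.75 m^2


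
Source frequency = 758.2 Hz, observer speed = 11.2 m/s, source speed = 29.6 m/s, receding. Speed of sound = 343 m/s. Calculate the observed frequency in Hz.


Given values:
  f_s = 758.2 Hz, v_o = 11.2 m/s, v_s = 29.6 m/s
  Direction: receding
Formula: f_o = f_s * (c - v_o) / (c + v_s)
Numerator: c - v_o = 343 - 11.2 = 331.8
Denominator: c + v_s = 343 + 29.6 = 372.6
f_o = 758.2 * 331.8 / 372.6 = 675.18

675.18 Hz


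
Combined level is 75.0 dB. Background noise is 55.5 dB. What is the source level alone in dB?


Given values:
  L_total = 75.0 dB, L_bg = 55.5 dB
Formula: L_source = 10 * log10(10^(L_total/10) - 10^(L_bg/10))
Convert to linear:
  10^(75.0/10) = 31622776.6017
  10^(55.5/10) = 354813.3892
Difference: 31622776.6017 - 354813.3892 = 31267963.2125
L_source = 10 * log10(31267963.2125) = 74.95

74.95 dB


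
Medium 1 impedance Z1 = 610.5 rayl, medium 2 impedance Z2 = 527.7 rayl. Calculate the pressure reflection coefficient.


Given values:
  Z1 = 610.5 rayl, Z2 = 527.7 rayl
Formula: R = (Z2 - Z1) / (Z2 + Z1)
Numerator: Z2 - Z1 = 527.7 - 610.5 = -82.8
Denominator: Z2 + Z1 = 527.7 + 610.5 = 1138.2
R = -82.8 / 1138.2 = -0.0727

-0.0727


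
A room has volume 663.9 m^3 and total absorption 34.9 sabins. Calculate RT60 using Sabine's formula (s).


Given values:
  V = 663.9 m^3
  A = 34.9 sabins
Formula: RT60 = 0.161 * V / A
Numerator: 0.161 * 663.9 = 106.8879
RT60 = 106.8879 / 34.9 = 3.063

3.063 s


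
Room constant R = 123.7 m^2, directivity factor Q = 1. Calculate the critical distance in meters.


Given values:
  R = 123.7 m^2, Q = 1
Formula: d_c = 0.141 * sqrt(Q * R)
Compute Q * R = 1 * 123.7 = 123.7
Compute sqrt(123.7) = 11.1221
d_c = 0.141 * 11.1221 = 1.568

1.568 m


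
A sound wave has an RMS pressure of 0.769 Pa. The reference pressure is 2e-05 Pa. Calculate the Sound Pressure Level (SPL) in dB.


Given values:
  p = 0.769 Pa
  p_ref = 2e-05 Pa
Formula: SPL = 20 * log10(p / p_ref)
Compute ratio: p / p_ref = 0.769 / 2e-05 = 38450
Compute log10: log10(38450) = 4.584896
Multiply: SPL = 20 * 4.584896 = 91.7

91.7 dB


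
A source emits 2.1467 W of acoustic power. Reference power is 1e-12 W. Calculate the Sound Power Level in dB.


Given values:
  W = 2.1467 W
  W_ref = 1e-12 W
Formula: SWL = 10 * log10(W / W_ref)
Compute ratio: W / W_ref = 2146700000000
Compute log10: log10(2146700000000) = 12.331771
Multiply: SWL = 10 * 12.331771 = 123.32

123.32 dB


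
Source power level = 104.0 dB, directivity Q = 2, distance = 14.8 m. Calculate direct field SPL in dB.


Given values:
  Lw = 104.0 dB, Q = 2, r = 14.8 m
Formula: SPL = Lw + 10 * log10(Q / (4 * pi * r^2))
Compute 4 * pi * r^2 = 4 * pi * 14.8^2 = 2752.5378
Compute Q / denom = 2 / 2752.5378 = 0.0007266
Compute 10 * log10(0.0007266) = -31.387
SPL = 104.0 + (-31.387) = 72.61

72.61 dB


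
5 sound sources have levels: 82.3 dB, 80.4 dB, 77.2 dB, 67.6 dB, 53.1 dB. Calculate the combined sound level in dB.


Formula: L_total = 10 * log10( sum(10^(Li/10)) )
  Source 1: 10^(82.3/10) = 169824365.2462
  Source 2: 10^(80.4/10) = 109647819.6143
  Source 3: 10^(77.2/10) = 52480746.025
  Source 4: 10^(67.6/10) = 5754399.3734
  Source 5: 10^(53.1/10) = 204173.7945
Sum of linear values = 337911504.0534
L_total = 10 * log10(337911504.0534) = 85.29

85.29 dB


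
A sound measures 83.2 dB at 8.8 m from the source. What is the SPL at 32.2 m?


Given values:
  SPL1 = 83.2 dB, r1 = 8.8 m, r2 = 32.2 m
Formula: SPL2 = SPL1 - 20 * log10(r2 / r1)
Compute ratio: r2 / r1 = 32.2 / 8.8 = 3.6591
Compute log10: log10(3.6591) = 0.563374
Compute drop: 20 * 0.563374 = 11.2675
SPL2 = 83.2 - 11.2675 = 71.93

71.93 dB


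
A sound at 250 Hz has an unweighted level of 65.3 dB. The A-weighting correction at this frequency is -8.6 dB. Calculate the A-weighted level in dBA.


Given values:
  SPL = 65.3 dB
  A-weighting at 250 Hz = -8.6 dB
Formula: L_A = SPL + A_weight
L_A = 65.3 + (-8.6)
L_A = 56.7

56.7 dBA


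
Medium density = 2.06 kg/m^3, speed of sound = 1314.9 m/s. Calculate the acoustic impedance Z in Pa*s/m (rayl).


Given values:
  rho = 2.06 kg/m^3
  c = 1314.9 m/s
Formula: Z = rho * c
Z = 2.06 * 1314.9
Z = 2708.69

2708.69 rayl


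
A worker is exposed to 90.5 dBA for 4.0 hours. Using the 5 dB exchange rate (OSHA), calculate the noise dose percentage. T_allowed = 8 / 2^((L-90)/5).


Given values:
  L = 90.5 dBA, T = 4.0 hours
Formula: T_allowed = 8 / 2^((L - 90) / 5)
Compute exponent: (90.5 - 90) / 5 = 0.1
Compute 2^(0.1) = 1.071773
T_allowed = 8 / 1.071773 = 7.464267 hours
Dose = (T / T_allowed) * 100
Dose = (4.0 / 7.464267) * 100 = 53.59

53.59 %


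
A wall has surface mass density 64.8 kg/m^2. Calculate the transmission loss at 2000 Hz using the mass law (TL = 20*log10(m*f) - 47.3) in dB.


Given values:
  m = 64.8 kg/m^2, f = 2000 Hz
Formula: TL = 20 * log10(m * f) - 47.3
Compute m * f = 64.8 * 2000 = 129600.0
Compute log10(129600.0) = 5.112605
Compute 20 * 5.112605 = 102.2521
TL = 102.2521 - 47.3 = 54.95

54.95 dB


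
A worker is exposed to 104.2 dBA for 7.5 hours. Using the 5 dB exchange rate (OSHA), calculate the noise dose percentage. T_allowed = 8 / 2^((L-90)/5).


Given values:
  L = 104.2 dBA, T = 7.5 hours
Formula: T_allowed = 8 / 2^((L - 90) / 5)
Compute exponent: (104.2 - 90) / 5 = 2.84
Compute 2^(2.84) = 7.160201
T_allowed = 8 / 7.160201 = 1.117287 hours
Dose = (T / T_allowed) * 100
Dose = (7.5 / 1.117287) * 100 = 671.27

671.27 %


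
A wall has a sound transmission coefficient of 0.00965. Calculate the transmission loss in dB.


Given values:
  tau = 0.00965
Formula: TL = 10 * log10(1 / tau)
Compute 1 / tau = 1 / 0.00965 = 103.6269
Compute log10(103.6269) = 2.015473
TL = 10 * 2.015473 = 20.15

20.15 dB


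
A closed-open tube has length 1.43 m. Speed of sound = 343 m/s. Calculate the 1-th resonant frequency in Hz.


Given values:
  Tube type: closed-open, L = 1.43 m, c = 343 m/s, n = 1
Formula: f_n = (2n - 1) * c / (4 * L)
Compute 2n - 1 = 2*1 - 1 = 1
Compute 4 * L = 4 * 1.43 = 5.72
f = 1 * 343 / 5.72
f = 59.97

59.97 Hz


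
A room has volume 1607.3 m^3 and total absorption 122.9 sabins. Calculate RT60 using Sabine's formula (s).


Given values:
  V = 1607.3 m^3
  A = 122.9 sabins
Formula: RT60 = 0.161 * V / A
Numerator: 0.161 * 1607.3 = 258.7753
RT60 = 258.7753 / 122.9 = 2.106

2.106 s


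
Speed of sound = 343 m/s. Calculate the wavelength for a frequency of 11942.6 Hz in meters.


Given values:
  c = 343 m/s, f = 11942.6 Hz
Formula: lambda = c / f
lambda = 343 / 11942.6
lambda = 0.0287

0.0287 m


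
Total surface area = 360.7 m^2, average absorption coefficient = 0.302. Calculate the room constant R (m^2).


Given values:
  S = 360.7 m^2, alpha = 0.302
Formula: R = S * alpha / (1 - alpha)
Numerator: 360.7 * 0.302 = 108.9314
Denominator: 1 - 0.302 = 0.698
R = 108.9314 / 0.698 = 156.06

156.06 m^2


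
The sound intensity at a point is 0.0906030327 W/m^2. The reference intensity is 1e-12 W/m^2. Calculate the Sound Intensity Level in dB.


Given values:
  I = 0.0906030327 W/m^2
  I_ref = 1e-12 W/m^2
Formula: SIL = 10 * log10(I / I_ref)
Compute ratio: I / I_ref = 90603032700
Compute log10: log10(90603032700) = 10.957143
Multiply: SIL = 10 * 10.957143 = 109.57

109.57 dB


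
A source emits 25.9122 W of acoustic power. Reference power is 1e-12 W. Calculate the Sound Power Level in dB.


Given values:
  W = 25.9122 W
  W_ref = 1e-12 W
Formula: SWL = 10 * log10(W / W_ref)
Compute ratio: W / W_ref = 25912200000000
Compute log10: log10(25912200000000) = 13.413504
Multiply: SWL = 10 * 13.413504 = 134.14

134.14 dB


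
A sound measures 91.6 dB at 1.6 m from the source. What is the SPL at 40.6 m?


Given values:
  SPL1 = 91.6 dB, r1 = 1.6 m, r2 = 40.6 m
Formula: SPL2 = SPL1 - 20 * log10(r2 / r1)
Compute ratio: r2 / r1 = 40.6 / 1.6 = 25.375
Compute log10: log10(25.375) = 1.404406
Compute drop: 20 * 1.404406 = 28.0881
SPL2 = 91.6 - 28.0881 = 63.51

63.51 dB


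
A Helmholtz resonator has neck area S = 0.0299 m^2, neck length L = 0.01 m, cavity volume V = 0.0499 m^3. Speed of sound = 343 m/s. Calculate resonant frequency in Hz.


Given values:
  S = 0.0299 m^2, L = 0.01 m, V = 0.0499 m^3, c = 343 m/s
Formula: f = (c / (2*pi)) * sqrt(S / (V * L))
Compute V * L = 0.0499 * 0.01 = 0.000499
Compute S / (V * L) = 0.0299 / 0.000499 = 59.9198
Compute sqrt(59.9198) = 7.740788
Compute c / (2*pi) = 343 / 6.283185 = 54.590148
f = 54.590148 * 7.740788 = 422.57

422.57 Hz


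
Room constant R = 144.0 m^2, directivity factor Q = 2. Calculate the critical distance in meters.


Given values:
  R = 144.0 m^2, Q = 2
Formula: d_c = 0.141 * sqrt(Q * R)
Compute Q * R = 2 * 144.0 = 288.0
Compute sqrt(288.0) = 16.9706
d_c = 0.141 * 16.9706 = 2.393

2.393 m


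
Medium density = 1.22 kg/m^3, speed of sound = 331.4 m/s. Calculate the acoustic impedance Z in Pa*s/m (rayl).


Given values:
  rho = 1.22 kg/m^3
  c = 331.4 m/s
Formula: Z = rho * c
Z = 1.22 * 331.4
Z = 404.31

404.31 rayl


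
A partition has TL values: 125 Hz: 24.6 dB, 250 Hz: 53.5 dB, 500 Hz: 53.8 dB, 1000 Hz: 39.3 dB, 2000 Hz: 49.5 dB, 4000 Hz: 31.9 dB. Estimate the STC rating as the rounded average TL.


Given TL values at each frequency:
  125 Hz: 24.6 dB
  250 Hz: 53.5 dB
  500 Hz: 53.8 dB
  1000 Hz: 39.3 dB
  2000 Hz: 49.5 dB
  4000 Hz: 31.9 dB
Formula: STC ~ round(average of TL values)
Sum = 24.6 + 53.5 + 53.8 + 39.3 + 49.5 + 31.9 = 252.6
Average = 252.6 / 6 = 42.1
Rounded: 42

42


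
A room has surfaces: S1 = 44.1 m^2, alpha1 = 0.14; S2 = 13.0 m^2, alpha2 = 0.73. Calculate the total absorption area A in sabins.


Given surfaces:
  Surface 1: 44.1 * 0.14 = 6.174
  Surface 2: 13.0 * 0.73 = 9.49
Formula: A = sum(Si * alpha_i)
A = 6.174 + 9.49
A = 15.66

15.66 sabins


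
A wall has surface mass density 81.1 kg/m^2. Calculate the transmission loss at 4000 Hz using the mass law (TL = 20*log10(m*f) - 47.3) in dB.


Given values:
  m = 81.1 kg/m^2, f = 4000 Hz
Formula: TL = 20 * log10(m * f) - 47.3
Compute m * f = 81.1 * 4000 = 324400.0
Compute log10(324400.0) = 5.511081
Compute 20 * 5.511081 = 110.2216
TL = 110.2216 - 47.3 = 62.92

62.92 dB


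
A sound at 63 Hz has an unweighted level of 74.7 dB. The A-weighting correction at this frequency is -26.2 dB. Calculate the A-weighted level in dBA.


Given values:
  SPL = 74.7 dB
  A-weighting at 63 Hz = -26.2 dB
Formula: L_A = SPL + A_weight
L_A = 74.7 + (-26.2)
L_A = 48.5

48.5 dBA


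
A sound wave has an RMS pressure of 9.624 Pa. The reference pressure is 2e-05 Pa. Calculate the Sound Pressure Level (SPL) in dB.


Given values:
  p = 9.624 Pa
  p_ref = 2e-05 Pa
Formula: SPL = 20 * log10(p / p_ref)
Compute ratio: p / p_ref = 9.624 / 2e-05 = 481200
Compute log10: log10(481200) = 5.682326
Multiply: SPL = 20 * 5.682326 = 113.65

113.65 dB


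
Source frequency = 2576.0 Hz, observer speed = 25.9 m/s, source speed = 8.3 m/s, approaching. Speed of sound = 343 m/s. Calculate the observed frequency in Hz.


Given values:
  f_s = 2576.0 Hz, v_o = 25.9 m/s, v_s = 8.3 m/s
  Direction: approaching
Formula: f_o = f_s * (c + v_o) / (c - v_s)
Numerator: c + v_o = 343 + 25.9 = 368.9
Denominator: c - v_s = 343 - 8.3 = 334.7
f_o = 2576.0 * 368.9 / 334.7 = 2839.22

2839.22 Hz


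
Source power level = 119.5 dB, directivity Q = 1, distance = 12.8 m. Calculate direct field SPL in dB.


Given values:
  Lw = 119.5 dB, Q = 1, r = 12.8 m
Formula: SPL = Lw + 10 * log10(Q / (4 * pi * r^2))
Compute 4 * pi * r^2 = 4 * pi * 12.8^2 = 2058.8742
Compute Q / denom = 1 / 2058.8742 = 0.0004857
Compute 10 * log10(0.0004857) = -33.1363
SPL = 119.5 + (-33.1363) = 86.36

86.36 dB


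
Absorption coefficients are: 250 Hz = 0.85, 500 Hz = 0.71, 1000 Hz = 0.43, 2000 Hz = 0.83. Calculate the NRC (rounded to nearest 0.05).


Given values:
  a_250 = 0.85, a_500 = 0.71
  a_1000 = 0.43, a_2000 = 0.83
Formula: NRC = (a250 + a500 + a1000 + a2000) / 4
Sum = 0.85 + 0.71 + 0.43 + 0.83 = 2.82
NRC = 2.82 / 4 = 0.705
Rounded to nearest 0.05: 0.7

0.7


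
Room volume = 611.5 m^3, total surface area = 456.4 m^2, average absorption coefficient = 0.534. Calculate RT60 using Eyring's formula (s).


Given values:
  V = 611.5 m^3, S = 456.4 m^2, alpha = 0.534
Formula: RT60 = 0.161 * V / (-S * ln(1 - alpha))
Compute ln(1 - 0.534) = ln(0.466) = -0.76357
Denominator: -456.4 * -0.76357 = 348.4933
Numerator: 0.161 * 611.5 = 98.4515
RT60 = 98.4515 / 348.4933 = 0.283

0.283 s


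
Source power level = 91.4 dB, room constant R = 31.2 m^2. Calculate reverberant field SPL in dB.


Given values:
  Lw = 91.4 dB, R = 31.2 m^2
Formula: SPL = Lw + 10 * log10(4 / R)
Compute 4 / R = 4 / 31.2 = 0.128205
Compute 10 * log10(0.128205) = -8.921
SPL = 91.4 + (-8.921) = 82.48

82.48 dB


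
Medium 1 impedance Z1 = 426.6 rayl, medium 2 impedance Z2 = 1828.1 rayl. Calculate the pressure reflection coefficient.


Given values:
  Z1 = 426.6 rayl, Z2 = 1828.1 rayl
Formula: R = (Z2 - Z1) / (Z2 + Z1)
Numerator: Z2 - Z1 = 1828.1 - 426.6 = 1401.5
Denominator: Z2 + Z1 = 1828.1 + 426.6 = 2254.7
R = 1401.5 / 2254.7 = 0.6216

0.6216


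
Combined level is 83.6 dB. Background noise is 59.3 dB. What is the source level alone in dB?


Given values:
  L_total = 83.6 dB, L_bg = 59.3 dB
Formula: L_source = 10 * log10(10^(L_total/10) - 10^(L_bg/10))
Convert to linear:
  10^(83.6/10) = 229086765.2768
  10^(59.3/10) = 851138.0382
Difference: 229086765.2768 - 851138.0382 = 228235627.2386
L_source = 10 * log10(228235627.2386) = 83.58

83.58 dB


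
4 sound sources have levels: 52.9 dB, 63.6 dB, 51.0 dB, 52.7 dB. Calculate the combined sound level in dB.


Formula: L_total = 10 * log10( sum(10^(Li/10)) )
  Source 1: 10^(52.9/10) = 194984.46
  Source 2: 10^(63.6/10) = 2290867.6528
  Source 3: 10^(51.0/10) = 125892.5412
  Source 4: 10^(52.7/10) = 186208.7137
Sum of linear values = 2797953.3677
L_total = 10 * log10(2797953.3677) = 64.47

64.47 dB


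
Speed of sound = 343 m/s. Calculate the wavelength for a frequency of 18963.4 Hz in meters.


Given values:
  c = 343 m/s, f = 18963.4 Hz
Formula: lambda = c / f
lambda = 343 / 18963.4
lambda = 0.0181

0.0181 m
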